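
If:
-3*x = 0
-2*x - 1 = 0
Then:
No Solution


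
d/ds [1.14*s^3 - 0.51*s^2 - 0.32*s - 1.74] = 3.42*s^2 - 1.02*s - 0.32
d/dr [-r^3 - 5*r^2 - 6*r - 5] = -3*r^2 - 10*r - 6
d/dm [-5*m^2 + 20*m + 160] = 20 - 10*m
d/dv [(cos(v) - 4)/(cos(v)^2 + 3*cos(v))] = (sin(v) - 12*sin(v)/cos(v)^2 - 8*tan(v))/(cos(v) + 3)^2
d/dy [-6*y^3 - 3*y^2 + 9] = 6*y*(-3*y - 1)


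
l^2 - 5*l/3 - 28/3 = (l - 4)*(l + 7/3)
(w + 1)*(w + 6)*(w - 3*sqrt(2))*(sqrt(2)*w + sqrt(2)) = sqrt(2)*w^4 - 6*w^3 + 8*sqrt(2)*w^3 - 48*w^2 + 13*sqrt(2)*w^2 - 78*w + 6*sqrt(2)*w - 36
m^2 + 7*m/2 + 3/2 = (m + 1/2)*(m + 3)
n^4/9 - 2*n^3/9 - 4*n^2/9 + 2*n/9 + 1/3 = (n/3 + 1/3)^2*(n - 3)*(n - 1)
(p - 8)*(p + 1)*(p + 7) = p^3 - 57*p - 56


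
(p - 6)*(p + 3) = p^2 - 3*p - 18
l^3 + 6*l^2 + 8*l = l*(l + 2)*(l + 4)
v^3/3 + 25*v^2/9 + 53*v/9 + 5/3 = (v/3 + 1)*(v + 1/3)*(v + 5)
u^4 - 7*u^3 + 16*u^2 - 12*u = u*(u - 3)*(u - 2)^2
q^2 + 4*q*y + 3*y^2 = (q + y)*(q + 3*y)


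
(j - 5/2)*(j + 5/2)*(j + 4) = j^3 + 4*j^2 - 25*j/4 - 25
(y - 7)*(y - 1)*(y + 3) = y^3 - 5*y^2 - 17*y + 21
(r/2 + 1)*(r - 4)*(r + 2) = r^3/2 - 6*r - 8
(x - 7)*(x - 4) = x^2 - 11*x + 28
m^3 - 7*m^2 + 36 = (m - 6)*(m - 3)*(m + 2)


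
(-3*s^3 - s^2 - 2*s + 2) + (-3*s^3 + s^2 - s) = -6*s^3 - 3*s + 2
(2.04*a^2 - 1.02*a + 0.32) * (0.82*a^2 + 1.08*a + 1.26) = 1.6728*a^4 + 1.3668*a^3 + 1.7312*a^2 - 0.9396*a + 0.4032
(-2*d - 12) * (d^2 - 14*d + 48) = -2*d^3 + 16*d^2 + 72*d - 576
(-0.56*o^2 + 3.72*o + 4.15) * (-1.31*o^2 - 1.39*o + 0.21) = 0.7336*o^4 - 4.0948*o^3 - 10.7249*o^2 - 4.9873*o + 0.8715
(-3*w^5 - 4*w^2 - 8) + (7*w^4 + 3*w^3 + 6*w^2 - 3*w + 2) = -3*w^5 + 7*w^4 + 3*w^3 + 2*w^2 - 3*w - 6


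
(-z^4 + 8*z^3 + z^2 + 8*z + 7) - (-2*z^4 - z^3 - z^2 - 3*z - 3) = z^4 + 9*z^3 + 2*z^2 + 11*z + 10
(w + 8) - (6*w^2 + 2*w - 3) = -6*w^2 - w + 11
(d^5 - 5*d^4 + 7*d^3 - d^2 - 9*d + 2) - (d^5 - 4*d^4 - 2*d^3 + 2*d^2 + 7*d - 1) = -d^4 + 9*d^3 - 3*d^2 - 16*d + 3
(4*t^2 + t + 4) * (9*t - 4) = 36*t^3 - 7*t^2 + 32*t - 16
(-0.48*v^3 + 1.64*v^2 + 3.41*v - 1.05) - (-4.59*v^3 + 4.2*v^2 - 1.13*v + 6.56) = 4.11*v^3 - 2.56*v^2 + 4.54*v - 7.61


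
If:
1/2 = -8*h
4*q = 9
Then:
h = -1/16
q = 9/4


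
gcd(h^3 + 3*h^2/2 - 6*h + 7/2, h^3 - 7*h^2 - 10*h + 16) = h - 1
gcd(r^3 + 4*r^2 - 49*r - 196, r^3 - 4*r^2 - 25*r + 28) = r^2 - 3*r - 28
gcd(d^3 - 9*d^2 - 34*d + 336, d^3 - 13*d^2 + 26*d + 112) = d^2 - 15*d + 56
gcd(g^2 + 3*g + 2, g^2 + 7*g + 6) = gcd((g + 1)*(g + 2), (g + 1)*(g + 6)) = g + 1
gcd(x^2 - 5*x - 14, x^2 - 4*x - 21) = x - 7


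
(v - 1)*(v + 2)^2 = v^3 + 3*v^2 - 4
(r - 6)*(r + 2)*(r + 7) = r^3 + 3*r^2 - 40*r - 84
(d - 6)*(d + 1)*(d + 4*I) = d^3 - 5*d^2 + 4*I*d^2 - 6*d - 20*I*d - 24*I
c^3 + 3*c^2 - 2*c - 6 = (c + 3)*(c - sqrt(2))*(c + sqrt(2))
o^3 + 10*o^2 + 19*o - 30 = (o - 1)*(o + 5)*(o + 6)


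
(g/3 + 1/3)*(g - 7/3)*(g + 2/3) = g^3/3 - 2*g^2/9 - 29*g/27 - 14/27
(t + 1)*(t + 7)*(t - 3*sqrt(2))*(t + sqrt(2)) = t^4 - 2*sqrt(2)*t^3 + 8*t^3 - 16*sqrt(2)*t^2 + t^2 - 48*t - 14*sqrt(2)*t - 42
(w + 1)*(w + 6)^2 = w^3 + 13*w^2 + 48*w + 36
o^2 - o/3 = o*(o - 1/3)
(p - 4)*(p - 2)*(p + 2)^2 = p^4 - 2*p^3 - 12*p^2 + 8*p + 32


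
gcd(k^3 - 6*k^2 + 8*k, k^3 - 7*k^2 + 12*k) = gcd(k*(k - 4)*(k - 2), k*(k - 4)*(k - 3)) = k^2 - 4*k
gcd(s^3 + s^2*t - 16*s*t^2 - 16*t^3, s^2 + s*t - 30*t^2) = 1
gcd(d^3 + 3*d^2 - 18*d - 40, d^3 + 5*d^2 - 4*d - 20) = d^2 + 7*d + 10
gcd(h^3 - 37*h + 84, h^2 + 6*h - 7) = h + 7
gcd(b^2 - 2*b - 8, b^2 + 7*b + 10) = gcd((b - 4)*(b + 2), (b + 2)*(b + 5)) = b + 2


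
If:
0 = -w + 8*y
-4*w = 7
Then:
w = -7/4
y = -7/32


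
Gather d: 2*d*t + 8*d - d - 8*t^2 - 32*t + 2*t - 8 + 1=d*(2*t + 7) - 8*t^2 - 30*t - 7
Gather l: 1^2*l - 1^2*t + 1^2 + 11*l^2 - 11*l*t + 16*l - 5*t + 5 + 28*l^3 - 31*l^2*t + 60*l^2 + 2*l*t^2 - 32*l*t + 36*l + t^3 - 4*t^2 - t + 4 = 28*l^3 + l^2*(71 - 31*t) + l*(2*t^2 - 43*t + 53) + t^3 - 4*t^2 - 7*t + 10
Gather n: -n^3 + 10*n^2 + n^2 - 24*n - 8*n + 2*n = -n^3 + 11*n^2 - 30*n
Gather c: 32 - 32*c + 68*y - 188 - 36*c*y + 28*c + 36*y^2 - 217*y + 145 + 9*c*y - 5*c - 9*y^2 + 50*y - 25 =c*(-27*y - 9) + 27*y^2 - 99*y - 36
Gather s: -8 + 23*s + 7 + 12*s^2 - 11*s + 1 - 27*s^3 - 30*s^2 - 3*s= -27*s^3 - 18*s^2 + 9*s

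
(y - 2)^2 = y^2 - 4*y + 4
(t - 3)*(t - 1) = t^2 - 4*t + 3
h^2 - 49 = (h - 7)*(h + 7)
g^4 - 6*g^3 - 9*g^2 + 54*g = g*(g - 6)*(g - 3)*(g + 3)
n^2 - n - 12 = (n - 4)*(n + 3)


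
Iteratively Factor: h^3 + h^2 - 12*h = (h + 4)*(h^2 - 3*h) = h*(h + 4)*(h - 3)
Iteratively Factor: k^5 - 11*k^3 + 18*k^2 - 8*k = (k)*(k^4 - 11*k^2 + 18*k - 8) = k*(k - 1)*(k^3 + k^2 - 10*k + 8) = k*(k - 1)*(k + 4)*(k^2 - 3*k + 2) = k*(k - 1)^2*(k + 4)*(k - 2)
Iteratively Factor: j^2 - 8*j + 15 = (j - 3)*(j - 5)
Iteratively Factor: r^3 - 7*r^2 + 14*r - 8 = (r - 1)*(r^2 - 6*r + 8) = (r - 4)*(r - 1)*(r - 2)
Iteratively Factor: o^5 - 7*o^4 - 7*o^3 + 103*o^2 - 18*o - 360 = (o + 3)*(o^4 - 10*o^3 + 23*o^2 + 34*o - 120) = (o - 4)*(o + 3)*(o^3 - 6*o^2 - o + 30) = (o - 4)*(o - 3)*(o + 3)*(o^2 - 3*o - 10) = (o - 4)*(o - 3)*(o + 2)*(o + 3)*(o - 5)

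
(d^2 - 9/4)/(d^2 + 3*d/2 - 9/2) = (d + 3/2)/(d + 3)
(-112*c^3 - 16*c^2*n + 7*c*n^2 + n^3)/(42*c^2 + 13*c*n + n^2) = (-16*c^2 + n^2)/(6*c + n)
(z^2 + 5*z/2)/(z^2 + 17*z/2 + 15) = z/(z + 6)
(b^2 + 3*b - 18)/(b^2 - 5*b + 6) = (b + 6)/(b - 2)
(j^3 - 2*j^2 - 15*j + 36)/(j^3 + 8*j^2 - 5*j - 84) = (j - 3)/(j + 7)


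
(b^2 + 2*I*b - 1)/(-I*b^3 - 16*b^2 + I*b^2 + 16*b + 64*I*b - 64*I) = (I*b^2 - 2*b - I)/(b^3 - b^2*(1 + 16*I) + 16*b*(-4 + I) + 64)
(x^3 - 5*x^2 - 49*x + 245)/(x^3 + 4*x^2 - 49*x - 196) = (x - 5)/(x + 4)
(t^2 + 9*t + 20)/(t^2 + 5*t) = (t + 4)/t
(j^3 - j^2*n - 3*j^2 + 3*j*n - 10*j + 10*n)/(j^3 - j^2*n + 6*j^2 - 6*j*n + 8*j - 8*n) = (j - 5)/(j + 4)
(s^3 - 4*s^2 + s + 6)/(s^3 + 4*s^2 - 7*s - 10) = (s - 3)/(s + 5)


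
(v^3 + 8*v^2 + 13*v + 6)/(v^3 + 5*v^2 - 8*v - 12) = (v + 1)/(v - 2)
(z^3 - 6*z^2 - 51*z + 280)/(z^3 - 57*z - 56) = (z - 5)/(z + 1)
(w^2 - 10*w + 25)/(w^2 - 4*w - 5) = (w - 5)/(w + 1)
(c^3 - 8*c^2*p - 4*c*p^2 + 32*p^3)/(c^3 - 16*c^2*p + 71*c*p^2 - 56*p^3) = (c^2 - 4*p^2)/(c^2 - 8*c*p + 7*p^2)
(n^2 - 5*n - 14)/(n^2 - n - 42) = (n + 2)/(n + 6)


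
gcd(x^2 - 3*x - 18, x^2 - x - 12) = x + 3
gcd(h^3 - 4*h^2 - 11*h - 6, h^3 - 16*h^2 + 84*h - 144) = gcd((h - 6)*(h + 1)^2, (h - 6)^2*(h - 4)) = h - 6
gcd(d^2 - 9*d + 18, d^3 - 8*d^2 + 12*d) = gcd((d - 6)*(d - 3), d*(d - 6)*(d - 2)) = d - 6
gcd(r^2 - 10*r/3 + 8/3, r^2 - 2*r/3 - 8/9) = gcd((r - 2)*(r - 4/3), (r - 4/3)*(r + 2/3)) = r - 4/3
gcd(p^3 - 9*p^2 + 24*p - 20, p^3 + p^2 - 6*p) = p - 2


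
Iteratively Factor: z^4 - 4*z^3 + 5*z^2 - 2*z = (z - 1)*(z^3 - 3*z^2 + 2*z) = z*(z - 1)*(z^2 - 3*z + 2) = z*(z - 2)*(z - 1)*(z - 1)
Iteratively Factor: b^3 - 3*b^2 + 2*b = (b - 2)*(b^2 - b) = (b - 2)*(b - 1)*(b)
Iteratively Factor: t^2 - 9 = (t - 3)*(t + 3)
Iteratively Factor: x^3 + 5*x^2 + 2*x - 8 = (x + 4)*(x^2 + x - 2) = (x - 1)*(x + 4)*(x + 2)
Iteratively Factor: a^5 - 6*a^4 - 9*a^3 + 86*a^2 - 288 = (a - 3)*(a^4 - 3*a^3 - 18*a^2 + 32*a + 96) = (a - 3)*(a + 3)*(a^3 - 6*a^2 + 32) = (a - 3)*(a + 2)*(a + 3)*(a^2 - 8*a + 16) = (a - 4)*(a - 3)*(a + 2)*(a + 3)*(a - 4)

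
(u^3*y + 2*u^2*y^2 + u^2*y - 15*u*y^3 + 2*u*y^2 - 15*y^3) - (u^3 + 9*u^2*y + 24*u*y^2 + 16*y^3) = u^3*y - u^3 + 2*u^2*y^2 - 8*u^2*y - 15*u*y^3 - 22*u*y^2 - 31*y^3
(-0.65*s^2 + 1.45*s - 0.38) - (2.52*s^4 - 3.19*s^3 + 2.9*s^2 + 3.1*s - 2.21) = -2.52*s^4 + 3.19*s^3 - 3.55*s^2 - 1.65*s + 1.83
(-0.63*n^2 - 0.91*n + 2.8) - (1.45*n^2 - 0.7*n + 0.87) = -2.08*n^2 - 0.21*n + 1.93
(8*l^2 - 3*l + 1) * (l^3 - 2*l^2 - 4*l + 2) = 8*l^5 - 19*l^4 - 25*l^3 + 26*l^2 - 10*l + 2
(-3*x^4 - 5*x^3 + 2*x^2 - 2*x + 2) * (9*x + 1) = -27*x^5 - 48*x^4 + 13*x^3 - 16*x^2 + 16*x + 2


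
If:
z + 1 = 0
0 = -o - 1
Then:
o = -1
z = -1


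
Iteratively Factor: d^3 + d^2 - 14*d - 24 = (d + 2)*(d^2 - d - 12) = (d - 4)*(d + 2)*(d + 3)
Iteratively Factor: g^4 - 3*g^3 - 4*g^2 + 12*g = (g)*(g^3 - 3*g^2 - 4*g + 12) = g*(g + 2)*(g^2 - 5*g + 6) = g*(g - 3)*(g + 2)*(g - 2)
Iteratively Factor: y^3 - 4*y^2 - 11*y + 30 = (y - 5)*(y^2 + y - 6) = (y - 5)*(y + 3)*(y - 2)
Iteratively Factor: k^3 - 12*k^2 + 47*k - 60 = (k - 5)*(k^2 - 7*k + 12) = (k - 5)*(k - 4)*(k - 3)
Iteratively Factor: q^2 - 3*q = (q - 3)*(q)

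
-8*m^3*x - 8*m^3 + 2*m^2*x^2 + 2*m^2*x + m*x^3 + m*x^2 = (-2*m + x)*(4*m + x)*(m*x + m)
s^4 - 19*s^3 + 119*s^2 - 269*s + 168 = (s - 8)*(s - 7)*(s - 3)*(s - 1)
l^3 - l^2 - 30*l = l*(l - 6)*(l + 5)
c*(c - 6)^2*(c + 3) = c^4 - 9*c^3 + 108*c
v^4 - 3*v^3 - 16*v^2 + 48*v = v*(v - 4)*(v - 3)*(v + 4)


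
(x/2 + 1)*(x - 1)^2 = x^3/2 - 3*x/2 + 1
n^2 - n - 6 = (n - 3)*(n + 2)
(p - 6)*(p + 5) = p^2 - p - 30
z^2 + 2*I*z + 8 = (z - 2*I)*(z + 4*I)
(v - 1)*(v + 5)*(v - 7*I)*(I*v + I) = I*v^4 + 7*v^3 + 5*I*v^3 + 35*v^2 - I*v^2 - 7*v - 5*I*v - 35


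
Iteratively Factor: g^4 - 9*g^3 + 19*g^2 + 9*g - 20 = (g + 1)*(g^3 - 10*g^2 + 29*g - 20) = (g - 4)*(g + 1)*(g^2 - 6*g + 5) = (g - 4)*(g - 1)*(g + 1)*(g - 5)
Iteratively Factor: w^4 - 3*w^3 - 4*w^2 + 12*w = (w - 3)*(w^3 - 4*w) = (w - 3)*(w - 2)*(w^2 + 2*w) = w*(w - 3)*(w - 2)*(w + 2)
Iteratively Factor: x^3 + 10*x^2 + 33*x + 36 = (x + 3)*(x^2 + 7*x + 12) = (x + 3)^2*(x + 4)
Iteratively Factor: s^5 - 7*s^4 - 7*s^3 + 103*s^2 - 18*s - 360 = (s + 3)*(s^4 - 10*s^3 + 23*s^2 + 34*s - 120) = (s - 5)*(s + 3)*(s^3 - 5*s^2 - 2*s + 24) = (s - 5)*(s - 4)*(s + 3)*(s^2 - s - 6) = (s - 5)*(s - 4)*(s + 2)*(s + 3)*(s - 3)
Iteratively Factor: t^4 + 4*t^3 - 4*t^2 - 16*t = (t)*(t^3 + 4*t^2 - 4*t - 16) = t*(t + 4)*(t^2 - 4) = t*(t - 2)*(t + 4)*(t + 2)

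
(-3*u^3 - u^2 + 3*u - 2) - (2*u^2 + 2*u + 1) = -3*u^3 - 3*u^2 + u - 3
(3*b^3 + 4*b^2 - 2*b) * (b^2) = 3*b^5 + 4*b^4 - 2*b^3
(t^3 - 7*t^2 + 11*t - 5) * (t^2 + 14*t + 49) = t^5 + 7*t^4 - 38*t^3 - 194*t^2 + 469*t - 245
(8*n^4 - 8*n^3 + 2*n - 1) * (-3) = -24*n^4 + 24*n^3 - 6*n + 3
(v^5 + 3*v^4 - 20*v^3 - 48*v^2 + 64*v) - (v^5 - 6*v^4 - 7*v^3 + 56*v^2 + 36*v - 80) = 9*v^4 - 13*v^3 - 104*v^2 + 28*v + 80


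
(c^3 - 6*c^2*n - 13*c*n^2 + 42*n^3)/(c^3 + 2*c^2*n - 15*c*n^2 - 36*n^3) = (c^2 - 9*c*n + 14*n^2)/(c^2 - c*n - 12*n^2)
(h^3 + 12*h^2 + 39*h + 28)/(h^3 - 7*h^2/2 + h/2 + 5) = 2*(h^2 + 11*h + 28)/(2*h^2 - 9*h + 10)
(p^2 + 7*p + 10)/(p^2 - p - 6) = (p + 5)/(p - 3)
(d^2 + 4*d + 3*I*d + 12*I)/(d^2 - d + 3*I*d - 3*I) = (d + 4)/(d - 1)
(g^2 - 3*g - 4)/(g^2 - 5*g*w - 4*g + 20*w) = (-g - 1)/(-g + 5*w)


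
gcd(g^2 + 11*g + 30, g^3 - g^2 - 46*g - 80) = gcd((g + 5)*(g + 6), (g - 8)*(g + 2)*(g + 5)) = g + 5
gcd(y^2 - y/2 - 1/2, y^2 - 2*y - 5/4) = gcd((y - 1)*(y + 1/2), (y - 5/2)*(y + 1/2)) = y + 1/2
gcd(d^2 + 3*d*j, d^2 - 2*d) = d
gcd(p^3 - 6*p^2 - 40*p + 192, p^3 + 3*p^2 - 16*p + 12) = p + 6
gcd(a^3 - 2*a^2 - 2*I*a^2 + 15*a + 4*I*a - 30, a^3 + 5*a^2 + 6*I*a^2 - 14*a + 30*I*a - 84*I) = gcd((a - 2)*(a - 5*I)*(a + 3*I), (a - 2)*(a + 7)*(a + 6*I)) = a - 2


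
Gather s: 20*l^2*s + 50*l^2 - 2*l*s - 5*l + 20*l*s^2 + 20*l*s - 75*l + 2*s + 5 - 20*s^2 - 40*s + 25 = 50*l^2 - 80*l + s^2*(20*l - 20) + s*(20*l^2 + 18*l - 38) + 30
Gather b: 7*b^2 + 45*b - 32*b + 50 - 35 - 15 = 7*b^2 + 13*b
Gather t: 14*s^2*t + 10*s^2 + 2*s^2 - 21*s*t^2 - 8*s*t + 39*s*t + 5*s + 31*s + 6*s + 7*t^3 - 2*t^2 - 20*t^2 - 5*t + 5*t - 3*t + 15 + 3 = 12*s^2 + 42*s + 7*t^3 + t^2*(-21*s - 22) + t*(14*s^2 + 31*s - 3) + 18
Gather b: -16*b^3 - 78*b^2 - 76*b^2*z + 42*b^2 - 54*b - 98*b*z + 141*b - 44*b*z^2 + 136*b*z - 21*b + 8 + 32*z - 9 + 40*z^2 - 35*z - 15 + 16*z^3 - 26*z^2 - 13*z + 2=-16*b^3 + b^2*(-76*z - 36) + b*(-44*z^2 + 38*z + 66) + 16*z^3 + 14*z^2 - 16*z - 14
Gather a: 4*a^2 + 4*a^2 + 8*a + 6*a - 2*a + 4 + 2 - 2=8*a^2 + 12*a + 4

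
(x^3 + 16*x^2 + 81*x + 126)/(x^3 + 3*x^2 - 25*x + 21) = (x^2 + 9*x + 18)/(x^2 - 4*x + 3)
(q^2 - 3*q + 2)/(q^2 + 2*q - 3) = (q - 2)/(q + 3)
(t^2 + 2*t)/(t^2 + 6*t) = (t + 2)/(t + 6)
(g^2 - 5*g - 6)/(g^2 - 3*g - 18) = (g + 1)/(g + 3)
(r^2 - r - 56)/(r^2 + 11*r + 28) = (r - 8)/(r + 4)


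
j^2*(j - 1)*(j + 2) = j^4 + j^3 - 2*j^2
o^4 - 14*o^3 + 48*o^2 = o^2*(o - 8)*(o - 6)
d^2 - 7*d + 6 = (d - 6)*(d - 1)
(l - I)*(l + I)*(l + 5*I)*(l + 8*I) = l^4 + 13*I*l^3 - 39*l^2 + 13*I*l - 40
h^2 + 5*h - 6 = (h - 1)*(h + 6)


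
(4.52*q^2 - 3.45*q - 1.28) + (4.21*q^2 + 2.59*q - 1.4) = 8.73*q^2 - 0.86*q - 2.68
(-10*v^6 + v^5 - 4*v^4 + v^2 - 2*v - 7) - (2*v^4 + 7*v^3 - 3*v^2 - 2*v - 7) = -10*v^6 + v^5 - 6*v^4 - 7*v^3 + 4*v^2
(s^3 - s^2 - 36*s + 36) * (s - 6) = s^4 - 7*s^3 - 30*s^2 + 252*s - 216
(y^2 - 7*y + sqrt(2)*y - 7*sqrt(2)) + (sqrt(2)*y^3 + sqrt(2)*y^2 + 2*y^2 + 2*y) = sqrt(2)*y^3 + sqrt(2)*y^2 + 3*y^2 - 5*y + sqrt(2)*y - 7*sqrt(2)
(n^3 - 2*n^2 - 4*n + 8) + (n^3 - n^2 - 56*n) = 2*n^3 - 3*n^2 - 60*n + 8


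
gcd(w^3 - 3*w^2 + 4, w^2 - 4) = w - 2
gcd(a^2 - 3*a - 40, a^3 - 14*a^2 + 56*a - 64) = a - 8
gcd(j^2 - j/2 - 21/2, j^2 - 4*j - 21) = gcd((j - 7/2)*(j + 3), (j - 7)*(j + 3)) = j + 3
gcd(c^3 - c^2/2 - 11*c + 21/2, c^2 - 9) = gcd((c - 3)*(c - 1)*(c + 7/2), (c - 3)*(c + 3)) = c - 3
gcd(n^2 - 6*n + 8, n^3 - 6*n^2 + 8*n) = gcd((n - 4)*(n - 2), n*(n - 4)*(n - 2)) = n^2 - 6*n + 8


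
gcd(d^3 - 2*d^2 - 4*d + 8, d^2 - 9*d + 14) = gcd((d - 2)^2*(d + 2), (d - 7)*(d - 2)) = d - 2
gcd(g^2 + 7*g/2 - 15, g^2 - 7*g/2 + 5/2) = g - 5/2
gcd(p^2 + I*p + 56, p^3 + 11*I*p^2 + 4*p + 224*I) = p + 8*I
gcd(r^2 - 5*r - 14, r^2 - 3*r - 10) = r + 2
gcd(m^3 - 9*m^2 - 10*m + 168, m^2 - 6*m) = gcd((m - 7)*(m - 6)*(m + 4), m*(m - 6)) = m - 6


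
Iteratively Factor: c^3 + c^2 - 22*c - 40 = (c - 5)*(c^2 + 6*c + 8) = (c - 5)*(c + 4)*(c + 2)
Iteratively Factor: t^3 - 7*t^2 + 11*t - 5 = (t - 1)*(t^2 - 6*t + 5) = (t - 5)*(t - 1)*(t - 1)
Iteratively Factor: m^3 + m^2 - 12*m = (m - 3)*(m^2 + 4*m) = (m - 3)*(m + 4)*(m)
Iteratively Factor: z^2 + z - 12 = (z - 3)*(z + 4)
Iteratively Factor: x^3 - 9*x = (x - 3)*(x^2 + 3*x) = (x - 3)*(x + 3)*(x)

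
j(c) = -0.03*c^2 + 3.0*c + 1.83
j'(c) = 3.0 - 0.06*c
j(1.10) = 5.09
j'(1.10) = 2.93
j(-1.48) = -2.68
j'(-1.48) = 3.09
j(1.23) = 5.47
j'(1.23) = 2.93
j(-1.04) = -1.32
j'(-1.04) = 3.06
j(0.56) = 3.50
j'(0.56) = 2.97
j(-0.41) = 0.59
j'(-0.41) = 3.02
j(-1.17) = -1.72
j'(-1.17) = 3.07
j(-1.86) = -3.85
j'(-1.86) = 3.11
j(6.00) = 18.75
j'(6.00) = 2.64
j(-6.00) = -17.25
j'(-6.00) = 3.36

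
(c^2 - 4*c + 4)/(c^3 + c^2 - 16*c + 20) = 1/(c + 5)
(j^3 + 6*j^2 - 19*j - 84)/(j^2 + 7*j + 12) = (j^2 + 3*j - 28)/(j + 4)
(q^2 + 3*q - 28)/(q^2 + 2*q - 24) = (q + 7)/(q + 6)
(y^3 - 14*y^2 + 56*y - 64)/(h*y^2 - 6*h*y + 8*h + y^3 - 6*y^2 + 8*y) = (y - 8)/(h + y)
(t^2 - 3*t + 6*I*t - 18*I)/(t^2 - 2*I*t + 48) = (t - 3)/(t - 8*I)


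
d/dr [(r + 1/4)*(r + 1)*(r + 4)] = 3*r^2 + 21*r/2 + 21/4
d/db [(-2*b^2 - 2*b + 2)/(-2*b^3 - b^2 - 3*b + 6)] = 2*(-2*b^4 - 4*b^3 + 8*b^2 - 10*b - 3)/(4*b^6 + 4*b^5 + 13*b^4 - 18*b^3 - 3*b^2 - 36*b + 36)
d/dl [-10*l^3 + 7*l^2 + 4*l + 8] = -30*l^2 + 14*l + 4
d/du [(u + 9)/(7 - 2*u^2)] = (-2*u^2 + 4*u*(u + 9) + 7)/(2*u^2 - 7)^2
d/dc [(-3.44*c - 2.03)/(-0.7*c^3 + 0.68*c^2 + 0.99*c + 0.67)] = (-4.816*c^3 - 1.9238*c^2 + 2.7608*c - 0.295100000000001)/(0.49*c^6 - 0.952*c^5 - 0.9236*c^4 + 0.4084*c^3 + 1.8913*c^2 + 1.3266*c + 0.4489)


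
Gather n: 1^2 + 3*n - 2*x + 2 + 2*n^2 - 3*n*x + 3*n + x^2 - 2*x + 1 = 2*n^2 + n*(6 - 3*x) + x^2 - 4*x + 4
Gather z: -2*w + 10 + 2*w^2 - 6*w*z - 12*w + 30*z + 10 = 2*w^2 - 14*w + z*(30 - 6*w) + 20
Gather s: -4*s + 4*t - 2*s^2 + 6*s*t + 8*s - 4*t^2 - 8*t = -2*s^2 + s*(6*t + 4) - 4*t^2 - 4*t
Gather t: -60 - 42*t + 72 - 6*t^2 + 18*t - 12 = -6*t^2 - 24*t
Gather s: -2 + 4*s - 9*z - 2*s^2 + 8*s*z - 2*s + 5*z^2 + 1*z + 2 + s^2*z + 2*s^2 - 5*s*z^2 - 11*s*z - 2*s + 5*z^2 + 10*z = s^2*z + s*(-5*z^2 - 3*z) + 10*z^2 + 2*z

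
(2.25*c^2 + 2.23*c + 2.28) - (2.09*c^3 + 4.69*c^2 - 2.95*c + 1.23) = -2.09*c^3 - 2.44*c^2 + 5.18*c + 1.05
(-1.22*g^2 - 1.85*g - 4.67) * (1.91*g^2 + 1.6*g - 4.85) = -2.3302*g^4 - 5.4855*g^3 - 5.9627*g^2 + 1.5005*g + 22.6495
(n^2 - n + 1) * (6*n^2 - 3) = 6*n^4 - 6*n^3 + 3*n^2 + 3*n - 3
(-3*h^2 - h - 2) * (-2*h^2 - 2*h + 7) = 6*h^4 + 8*h^3 - 15*h^2 - 3*h - 14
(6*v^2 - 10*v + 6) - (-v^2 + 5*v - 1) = 7*v^2 - 15*v + 7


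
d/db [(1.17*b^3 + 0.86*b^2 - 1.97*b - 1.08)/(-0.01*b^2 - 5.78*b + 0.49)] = (-0.0117*b^4 - 13.5252*b^3 - 3.2706*b^2 + 0.821200000000001*b - 7.2077)/(0.0001*b^4 + 0.1156*b^3 + 33.3986*b^2 - 5.6644*b + 0.2401)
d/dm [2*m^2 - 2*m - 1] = 4*m - 2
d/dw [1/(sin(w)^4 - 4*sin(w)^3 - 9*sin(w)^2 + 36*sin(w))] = 2*(-2*sin(w)^3 + 6*sin(w)^2 + 9*sin(w) - 18)*cos(w)/((sin(w)^3 - 4*sin(w)^2 - 9*sin(w) + 36)^2*sin(w)^2)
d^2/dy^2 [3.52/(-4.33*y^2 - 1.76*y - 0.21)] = (131.992256*y^2 + 53.650432*y - 3.52*(8.66*y + 1.76)*(17.32*y + 3.52) + 6.401472)/(4.33*y^2 + 1.76*y + 0.21)^3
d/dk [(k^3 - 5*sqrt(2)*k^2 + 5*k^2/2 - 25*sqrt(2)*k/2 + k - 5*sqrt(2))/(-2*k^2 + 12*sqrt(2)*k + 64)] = (-2*k^4 + 24*sqrt(2)*k^3 + 5*sqrt(2)*k^2 + 74*k^2 - 660*sqrt(2)*k + 320*k - 800*sqrt(2) + 184)/(4*(k^4 - 12*sqrt(2)*k^3 + 8*k^2 + 384*sqrt(2)*k + 1024))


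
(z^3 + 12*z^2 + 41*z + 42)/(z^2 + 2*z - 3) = (z^2 + 9*z + 14)/(z - 1)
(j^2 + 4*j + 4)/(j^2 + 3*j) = (j^2 + 4*j + 4)/(j*(j + 3))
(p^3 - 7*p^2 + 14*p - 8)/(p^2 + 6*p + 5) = (p^3 - 7*p^2 + 14*p - 8)/(p^2 + 6*p + 5)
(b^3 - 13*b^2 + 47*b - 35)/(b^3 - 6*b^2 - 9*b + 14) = (b - 5)/(b + 2)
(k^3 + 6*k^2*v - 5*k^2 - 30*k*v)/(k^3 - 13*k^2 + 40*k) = (k + 6*v)/(k - 8)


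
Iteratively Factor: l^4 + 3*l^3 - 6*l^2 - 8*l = (l)*(l^3 + 3*l^2 - 6*l - 8) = l*(l + 4)*(l^2 - l - 2) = l*(l + 1)*(l + 4)*(l - 2)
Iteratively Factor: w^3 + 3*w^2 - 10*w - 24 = (w + 4)*(w^2 - w - 6) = (w - 3)*(w + 4)*(w + 2)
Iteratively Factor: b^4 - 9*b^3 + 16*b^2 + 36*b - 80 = (b - 5)*(b^3 - 4*b^2 - 4*b + 16) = (b - 5)*(b - 4)*(b^2 - 4) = (b - 5)*(b - 4)*(b - 2)*(b + 2)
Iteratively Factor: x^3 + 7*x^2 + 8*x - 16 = (x - 1)*(x^2 + 8*x + 16) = (x - 1)*(x + 4)*(x + 4)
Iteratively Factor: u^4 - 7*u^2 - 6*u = (u + 1)*(u^3 - u^2 - 6*u) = u*(u + 1)*(u^2 - u - 6) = u*(u + 1)*(u + 2)*(u - 3)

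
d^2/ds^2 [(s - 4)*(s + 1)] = 2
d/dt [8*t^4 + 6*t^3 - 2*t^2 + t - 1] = 32*t^3 + 18*t^2 - 4*t + 1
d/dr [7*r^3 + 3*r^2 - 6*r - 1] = 21*r^2 + 6*r - 6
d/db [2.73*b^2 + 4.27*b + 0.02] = 5.46*b + 4.27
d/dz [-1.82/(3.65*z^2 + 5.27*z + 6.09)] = (13.286*z + 9.5914)/(3.65*z^2 + 5.27*z + 6.09)^2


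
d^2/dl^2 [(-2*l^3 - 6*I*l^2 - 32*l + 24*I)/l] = -4 + 48*I/l^3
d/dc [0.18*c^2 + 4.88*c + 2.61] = 0.36*c + 4.88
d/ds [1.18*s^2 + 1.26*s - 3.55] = 2.36*s + 1.26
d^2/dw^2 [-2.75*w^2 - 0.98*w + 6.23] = -5.50000000000000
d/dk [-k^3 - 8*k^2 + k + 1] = -3*k^2 - 16*k + 1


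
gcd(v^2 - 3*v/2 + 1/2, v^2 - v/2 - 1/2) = v - 1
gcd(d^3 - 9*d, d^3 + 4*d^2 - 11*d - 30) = d - 3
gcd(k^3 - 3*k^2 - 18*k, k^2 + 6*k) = k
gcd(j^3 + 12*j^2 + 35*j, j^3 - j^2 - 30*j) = j^2 + 5*j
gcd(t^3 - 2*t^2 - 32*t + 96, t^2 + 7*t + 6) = t + 6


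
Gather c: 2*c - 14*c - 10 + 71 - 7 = 54 - 12*c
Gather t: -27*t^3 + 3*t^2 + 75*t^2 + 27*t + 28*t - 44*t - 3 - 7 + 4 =-27*t^3 + 78*t^2 + 11*t - 6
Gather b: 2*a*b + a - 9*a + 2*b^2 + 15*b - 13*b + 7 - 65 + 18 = -8*a + 2*b^2 + b*(2*a + 2) - 40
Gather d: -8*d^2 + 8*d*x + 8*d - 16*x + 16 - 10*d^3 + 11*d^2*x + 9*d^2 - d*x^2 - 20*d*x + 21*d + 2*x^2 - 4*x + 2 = -10*d^3 + d^2*(11*x + 1) + d*(-x^2 - 12*x + 29) + 2*x^2 - 20*x + 18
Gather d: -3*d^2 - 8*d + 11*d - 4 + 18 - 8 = -3*d^2 + 3*d + 6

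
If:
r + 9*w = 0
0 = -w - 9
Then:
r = 81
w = -9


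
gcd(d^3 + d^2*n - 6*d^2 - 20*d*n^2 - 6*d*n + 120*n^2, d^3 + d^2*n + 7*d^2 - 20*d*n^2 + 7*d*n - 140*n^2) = d^2 + d*n - 20*n^2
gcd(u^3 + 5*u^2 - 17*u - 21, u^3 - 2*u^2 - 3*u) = u^2 - 2*u - 3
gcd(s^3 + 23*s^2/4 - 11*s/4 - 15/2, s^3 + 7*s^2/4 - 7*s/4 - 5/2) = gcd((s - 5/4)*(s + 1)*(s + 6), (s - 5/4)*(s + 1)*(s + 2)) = s^2 - s/4 - 5/4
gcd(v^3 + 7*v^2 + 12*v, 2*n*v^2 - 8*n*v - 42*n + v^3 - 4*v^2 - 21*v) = v + 3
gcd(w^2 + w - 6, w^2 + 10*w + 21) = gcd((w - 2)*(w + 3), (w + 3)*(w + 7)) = w + 3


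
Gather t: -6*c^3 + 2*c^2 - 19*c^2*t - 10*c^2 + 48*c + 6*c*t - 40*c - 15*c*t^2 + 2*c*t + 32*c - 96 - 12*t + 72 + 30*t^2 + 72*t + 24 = -6*c^3 - 8*c^2 + 40*c + t^2*(30 - 15*c) + t*(-19*c^2 + 8*c + 60)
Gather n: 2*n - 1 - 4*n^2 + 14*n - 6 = -4*n^2 + 16*n - 7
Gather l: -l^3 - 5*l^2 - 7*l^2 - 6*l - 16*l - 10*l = -l^3 - 12*l^2 - 32*l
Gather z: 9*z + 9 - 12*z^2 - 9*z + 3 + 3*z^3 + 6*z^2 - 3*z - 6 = 3*z^3 - 6*z^2 - 3*z + 6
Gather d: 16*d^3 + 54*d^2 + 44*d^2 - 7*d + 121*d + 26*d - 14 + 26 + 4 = 16*d^3 + 98*d^2 + 140*d + 16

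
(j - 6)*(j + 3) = j^2 - 3*j - 18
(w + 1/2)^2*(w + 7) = w^3 + 8*w^2 + 29*w/4 + 7/4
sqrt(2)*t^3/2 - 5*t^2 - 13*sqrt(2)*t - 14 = (t - 7*sqrt(2))*(t + sqrt(2))*(sqrt(2)*t/2 + 1)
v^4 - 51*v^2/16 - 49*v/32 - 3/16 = (v - 2)*(v + 1/4)^2*(v + 3/2)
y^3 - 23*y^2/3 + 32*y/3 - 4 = (y - 6)*(y - 1)*(y - 2/3)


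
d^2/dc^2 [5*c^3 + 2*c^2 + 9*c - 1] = 30*c + 4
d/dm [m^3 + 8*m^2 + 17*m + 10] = 3*m^2 + 16*m + 17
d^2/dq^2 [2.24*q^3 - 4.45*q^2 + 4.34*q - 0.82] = 13.44*q - 8.9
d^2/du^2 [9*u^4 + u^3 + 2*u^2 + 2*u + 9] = 108*u^2 + 6*u + 4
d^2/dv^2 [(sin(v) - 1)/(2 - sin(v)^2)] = (9*sin(v)^5 - 4*sin(v)^4 - 2*sin(v)^2 - 11*sin(v)/2 - sin(5*v)/2 + 4)/(sin(v)^2 - 2)^3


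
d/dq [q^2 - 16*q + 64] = 2*q - 16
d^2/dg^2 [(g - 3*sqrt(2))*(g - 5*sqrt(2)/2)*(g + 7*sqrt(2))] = 6*g + 3*sqrt(2)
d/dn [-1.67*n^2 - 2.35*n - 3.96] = -3.34*n - 2.35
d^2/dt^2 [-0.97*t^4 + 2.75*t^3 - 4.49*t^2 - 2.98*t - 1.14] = -11.64*t^2 + 16.5*t - 8.98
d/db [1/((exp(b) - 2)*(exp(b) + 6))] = 2*(-exp(b) - 2)*exp(b)/(exp(4*b) + 8*exp(3*b) - 8*exp(2*b) - 96*exp(b) + 144)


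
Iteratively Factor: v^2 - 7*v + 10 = (v - 5)*(v - 2)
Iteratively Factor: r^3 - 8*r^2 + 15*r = (r - 5)*(r^2 - 3*r) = r*(r - 5)*(r - 3)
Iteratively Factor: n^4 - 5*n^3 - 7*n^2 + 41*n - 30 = (n - 2)*(n^3 - 3*n^2 - 13*n + 15) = (n - 2)*(n + 3)*(n^2 - 6*n + 5) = (n - 5)*(n - 2)*(n + 3)*(n - 1)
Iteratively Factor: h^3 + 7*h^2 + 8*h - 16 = (h - 1)*(h^2 + 8*h + 16) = (h - 1)*(h + 4)*(h + 4)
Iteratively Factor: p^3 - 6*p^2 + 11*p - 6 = (p - 1)*(p^2 - 5*p + 6) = (p - 2)*(p - 1)*(p - 3)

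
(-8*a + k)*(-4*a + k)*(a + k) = 32*a^3 + 20*a^2*k - 11*a*k^2 + k^3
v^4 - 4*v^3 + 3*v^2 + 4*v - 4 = (v - 2)^2*(v - 1)*(v + 1)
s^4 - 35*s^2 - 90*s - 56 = (s - 7)*(s + 1)*(s + 2)*(s + 4)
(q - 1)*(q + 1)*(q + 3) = q^3 + 3*q^2 - q - 3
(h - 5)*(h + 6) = h^2 + h - 30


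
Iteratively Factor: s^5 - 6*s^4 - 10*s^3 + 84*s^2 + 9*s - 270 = (s - 3)*(s^4 - 3*s^3 - 19*s^2 + 27*s + 90) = (s - 3)*(s + 2)*(s^3 - 5*s^2 - 9*s + 45) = (s - 5)*(s - 3)*(s + 2)*(s^2 - 9) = (s - 5)*(s - 3)*(s + 2)*(s + 3)*(s - 3)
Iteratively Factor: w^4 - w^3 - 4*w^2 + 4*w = (w - 1)*(w^3 - 4*w) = w*(w - 1)*(w^2 - 4) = w*(w - 1)*(w + 2)*(w - 2)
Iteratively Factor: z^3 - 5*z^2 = (z)*(z^2 - 5*z) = z^2*(z - 5)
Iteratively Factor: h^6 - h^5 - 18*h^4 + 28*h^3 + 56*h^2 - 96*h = (h - 2)*(h^5 + h^4 - 16*h^3 - 4*h^2 + 48*h) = (h - 2)*(h + 4)*(h^4 - 3*h^3 - 4*h^2 + 12*h) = (h - 2)^2*(h + 4)*(h^3 - h^2 - 6*h) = h*(h - 2)^2*(h + 4)*(h^2 - h - 6) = h*(h - 3)*(h - 2)^2*(h + 4)*(h + 2)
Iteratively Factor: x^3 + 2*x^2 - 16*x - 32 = (x + 4)*(x^2 - 2*x - 8) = (x - 4)*(x + 4)*(x + 2)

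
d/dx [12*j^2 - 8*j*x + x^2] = -8*j + 2*x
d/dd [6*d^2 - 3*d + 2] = 12*d - 3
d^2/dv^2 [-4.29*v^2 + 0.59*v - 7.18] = -8.58000000000000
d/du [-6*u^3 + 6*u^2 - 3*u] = -18*u^2 + 12*u - 3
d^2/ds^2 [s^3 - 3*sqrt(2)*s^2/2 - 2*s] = 6*s - 3*sqrt(2)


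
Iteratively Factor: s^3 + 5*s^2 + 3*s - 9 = (s + 3)*(s^2 + 2*s - 3) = (s + 3)^2*(s - 1)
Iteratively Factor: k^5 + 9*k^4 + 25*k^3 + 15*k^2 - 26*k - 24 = (k + 1)*(k^4 + 8*k^3 + 17*k^2 - 2*k - 24) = (k + 1)*(k + 3)*(k^3 + 5*k^2 + 2*k - 8) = (k - 1)*(k + 1)*(k + 3)*(k^2 + 6*k + 8) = (k - 1)*(k + 1)*(k + 3)*(k + 4)*(k + 2)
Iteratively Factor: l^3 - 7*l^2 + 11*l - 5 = (l - 1)*(l^2 - 6*l + 5) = (l - 1)^2*(l - 5)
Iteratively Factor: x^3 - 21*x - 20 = (x - 5)*(x^2 + 5*x + 4) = (x - 5)*(x + 1)*(x + 4)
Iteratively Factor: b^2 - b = (b)*(b - 1)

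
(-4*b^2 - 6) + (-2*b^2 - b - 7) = -6*b^2 - b - 13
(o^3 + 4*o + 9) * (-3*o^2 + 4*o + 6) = -3*o^5 + 4*o^4 - 6*o^3 - 11*o^2 + 60*o + 54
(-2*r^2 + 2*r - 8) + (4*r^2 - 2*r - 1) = 2*r^2 - 9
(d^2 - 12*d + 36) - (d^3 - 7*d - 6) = -d^3 + d^2 - 5*d + 42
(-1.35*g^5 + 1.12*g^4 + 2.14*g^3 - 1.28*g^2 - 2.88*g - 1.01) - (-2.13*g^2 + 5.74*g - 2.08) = -1.35*g^5 + 1.12*g^4 + 2.14*g^3 + 0.85*g^2 - 8.62*g + 1.07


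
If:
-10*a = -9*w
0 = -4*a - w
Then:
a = 0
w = 0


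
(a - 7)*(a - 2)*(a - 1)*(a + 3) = a^4 - 7*a^3 - 7*a^2 + 55*a - 42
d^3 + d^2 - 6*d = d*(d - 2)*(d + 3)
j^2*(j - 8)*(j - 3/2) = j^4 - 19*j^3/2 + 12*j^2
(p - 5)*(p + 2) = p^2 - 3*p - 10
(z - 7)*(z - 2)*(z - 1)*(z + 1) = z^4 - 9*z^3 + 13*z^2 + 9*z - 14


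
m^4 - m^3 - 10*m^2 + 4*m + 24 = (m - 3)*(m - 2)*(m + 2)^2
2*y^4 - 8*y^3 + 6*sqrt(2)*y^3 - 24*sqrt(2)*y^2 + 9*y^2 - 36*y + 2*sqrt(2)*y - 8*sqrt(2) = (y - 4)*(y + 2*sqrt(2))*(sqrt(2)*y + 1)^2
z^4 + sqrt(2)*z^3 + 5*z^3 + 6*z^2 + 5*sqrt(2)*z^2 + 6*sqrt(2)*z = z*(z + 2)*(z + 3)*(z + sqrt(2))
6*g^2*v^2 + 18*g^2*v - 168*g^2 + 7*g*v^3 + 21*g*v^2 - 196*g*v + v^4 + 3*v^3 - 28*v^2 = (g + v)*(6*g + v)*(v - 4)*(v + 7)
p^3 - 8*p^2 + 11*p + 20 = (p - 5)*(p - 4)*(p + 1)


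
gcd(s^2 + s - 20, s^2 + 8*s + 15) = s + 5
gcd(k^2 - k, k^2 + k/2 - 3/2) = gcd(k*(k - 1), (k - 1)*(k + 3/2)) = k - 1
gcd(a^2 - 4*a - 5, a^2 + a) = a + 1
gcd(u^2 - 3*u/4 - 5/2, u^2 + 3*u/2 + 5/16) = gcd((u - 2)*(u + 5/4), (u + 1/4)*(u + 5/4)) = u + 5/4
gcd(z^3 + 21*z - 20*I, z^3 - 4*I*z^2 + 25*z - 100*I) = z^2 + I*z + 20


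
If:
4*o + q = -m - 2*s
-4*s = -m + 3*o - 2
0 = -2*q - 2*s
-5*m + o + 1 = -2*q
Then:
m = -5/84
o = -11/84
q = -7/12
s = 7/12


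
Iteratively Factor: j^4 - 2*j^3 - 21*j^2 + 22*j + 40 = (j - 5)*(j^3 + 3*j^2 - 6*j - 8) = (j - 5)*(j - 2)*(j^2 + 5*j + 4) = (j - 5)*(j - 2)*(j + 4)*(j + 1)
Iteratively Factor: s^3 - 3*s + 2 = (s - 1)*(s^2 + s - 2) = (s - 1)^2*(s + 2)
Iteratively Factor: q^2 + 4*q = (q)*(q + 4)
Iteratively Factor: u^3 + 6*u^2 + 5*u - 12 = (u + 4)*(u^2 + 2*u - 3) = (u - 1)*(u + 4)*(u + 3)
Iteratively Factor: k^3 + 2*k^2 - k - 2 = (k + 2)*(k^2 - 1) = (k + 1)*(k + 2)*(k - 1)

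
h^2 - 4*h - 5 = (h - 5)*(h + 1)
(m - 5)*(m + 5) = m^2 - 25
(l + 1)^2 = l^2 + 2*l + 1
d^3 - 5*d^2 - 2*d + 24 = (d - 4)*(d - 3)*(d + 2)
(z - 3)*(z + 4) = z^2 + z - 12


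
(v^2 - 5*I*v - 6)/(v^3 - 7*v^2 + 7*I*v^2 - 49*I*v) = (v^2 - 5*I*v - 6)/(v*(v^2 + 7*v*(-1 + I) - 49*I))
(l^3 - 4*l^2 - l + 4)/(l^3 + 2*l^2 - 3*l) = (l^2 - 3*l - 4)/(l*(l + 3))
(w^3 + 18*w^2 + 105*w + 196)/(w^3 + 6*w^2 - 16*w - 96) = (w^2 + 14*w + 49)/(w^2 + 2*w - 24)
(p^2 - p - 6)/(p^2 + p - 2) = (p - 3)/(p - 1)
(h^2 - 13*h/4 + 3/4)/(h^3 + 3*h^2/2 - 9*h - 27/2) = (4*h - 1)/(2*(2*h^2 + 9*h + 9))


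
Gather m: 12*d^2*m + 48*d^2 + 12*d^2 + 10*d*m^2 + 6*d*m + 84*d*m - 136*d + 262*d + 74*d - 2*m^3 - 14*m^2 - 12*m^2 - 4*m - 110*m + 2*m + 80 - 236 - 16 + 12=60*d^2 + 200*d - 2*m^3 + m^2*(10*d - 26) + m*(12*d^2 + 90*d - 112) - 160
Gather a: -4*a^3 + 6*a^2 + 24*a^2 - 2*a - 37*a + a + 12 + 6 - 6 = -4*a^3 + 30*a^2 - 38*a + 12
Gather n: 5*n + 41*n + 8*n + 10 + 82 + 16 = 54*n + 108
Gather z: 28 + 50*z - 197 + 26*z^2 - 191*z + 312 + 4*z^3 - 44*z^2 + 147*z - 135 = 4*z^3 - 18*z^2 + 6*z + 8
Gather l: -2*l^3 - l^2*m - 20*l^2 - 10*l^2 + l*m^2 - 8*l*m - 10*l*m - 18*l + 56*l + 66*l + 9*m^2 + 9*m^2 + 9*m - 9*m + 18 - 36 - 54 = -2*l^3 + l^2*(-m - 30) + l*(m^2 - 18*m + 104) + 18*m^2 - 72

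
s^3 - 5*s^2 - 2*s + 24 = (s - 4)*(s - 3)*(s + 2)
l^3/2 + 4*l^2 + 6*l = l*(l/2 + 1)*(l + 6)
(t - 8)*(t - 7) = t^2 - 15*t + 56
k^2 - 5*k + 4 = (k - 4)*(k - 1)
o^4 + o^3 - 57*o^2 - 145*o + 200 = (o - 8)*(o - 1)*(o + 5)^2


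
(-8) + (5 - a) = -a - 3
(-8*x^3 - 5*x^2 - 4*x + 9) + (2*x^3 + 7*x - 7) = -6*x^3 - 5*x^2 + 3*x + 2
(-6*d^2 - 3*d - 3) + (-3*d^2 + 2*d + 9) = -9*d^2 - d + 6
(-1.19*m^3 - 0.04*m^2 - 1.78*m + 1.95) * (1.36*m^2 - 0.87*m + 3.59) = -1.6184*m^5 + 0.9809*m^4 - 6.6581*m^3 + 4.057*m^2 - 8.0867*m + 7.0005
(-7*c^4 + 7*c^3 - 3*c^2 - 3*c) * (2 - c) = 7*c^5 - 21*c^4 + 17*c^3 - 3*c^2 - 6*c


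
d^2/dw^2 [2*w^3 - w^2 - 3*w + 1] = 12*w - 2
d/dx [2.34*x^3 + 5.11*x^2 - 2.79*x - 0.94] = 7.02*x^2 + 10.22*x - 2.79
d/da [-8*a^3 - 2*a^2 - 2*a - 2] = -24*a^2 - 4*a - 2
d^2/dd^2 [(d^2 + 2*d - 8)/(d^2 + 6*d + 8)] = -8/(d^3 + 6*d^2 + 12*d + 8)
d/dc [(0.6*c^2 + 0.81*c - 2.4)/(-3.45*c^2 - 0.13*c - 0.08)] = (2.7165*c^2 - 16.656*c - 0.3768)/(11.9025*c^4 + 0.897*c^3 + 0.5689*c^2 + 0.0208*c + 0.0064)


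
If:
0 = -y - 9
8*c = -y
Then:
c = 9/8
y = -9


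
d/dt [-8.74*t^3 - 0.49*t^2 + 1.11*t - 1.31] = -26.22*t^2 - 0.98*t + 1.11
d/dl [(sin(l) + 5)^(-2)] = -2*cos(l)/(sin(l) + 5)^3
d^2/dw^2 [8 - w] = 0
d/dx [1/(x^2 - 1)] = -2*x/(x^2 - 1)^2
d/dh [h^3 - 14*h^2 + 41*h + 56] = 3*h^2 - 28*h + 41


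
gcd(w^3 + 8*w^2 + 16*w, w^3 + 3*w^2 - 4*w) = w^2 + 4*w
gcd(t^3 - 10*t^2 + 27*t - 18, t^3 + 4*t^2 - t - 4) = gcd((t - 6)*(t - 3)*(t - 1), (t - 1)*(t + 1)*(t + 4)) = t - 1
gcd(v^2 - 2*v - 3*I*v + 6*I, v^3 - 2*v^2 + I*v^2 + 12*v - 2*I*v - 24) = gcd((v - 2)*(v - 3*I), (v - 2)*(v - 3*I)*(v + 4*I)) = v^2 + v*(-2 - 3*I) + 6*I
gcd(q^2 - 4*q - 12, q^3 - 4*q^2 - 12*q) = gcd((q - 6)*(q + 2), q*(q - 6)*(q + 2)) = q^2 - 4*q - 12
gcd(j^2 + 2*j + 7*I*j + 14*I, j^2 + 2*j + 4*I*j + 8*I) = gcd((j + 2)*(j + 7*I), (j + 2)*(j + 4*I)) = j + 2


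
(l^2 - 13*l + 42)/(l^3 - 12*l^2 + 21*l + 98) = (l - 6)/(l^2 - 5*l - 14)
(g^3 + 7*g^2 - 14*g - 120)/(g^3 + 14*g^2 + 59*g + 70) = (g^2 + 2*g - 24)/(g^2 + 9*g + 14)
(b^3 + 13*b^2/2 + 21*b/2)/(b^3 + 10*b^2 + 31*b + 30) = b*(2*b + 7)/(2*(b^2 + 7*b + 10))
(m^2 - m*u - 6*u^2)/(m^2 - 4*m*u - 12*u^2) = (-m + 3*u)/(-m + 6*u)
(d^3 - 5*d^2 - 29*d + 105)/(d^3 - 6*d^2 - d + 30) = (d^2 - 2*d - 35)/(d^2 - 3*d - 10)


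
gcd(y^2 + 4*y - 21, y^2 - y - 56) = y + 7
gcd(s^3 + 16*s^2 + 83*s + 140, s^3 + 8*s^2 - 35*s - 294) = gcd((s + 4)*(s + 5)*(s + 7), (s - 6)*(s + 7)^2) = s + 7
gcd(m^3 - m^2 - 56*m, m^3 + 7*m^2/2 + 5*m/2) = m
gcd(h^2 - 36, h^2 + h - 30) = h + 6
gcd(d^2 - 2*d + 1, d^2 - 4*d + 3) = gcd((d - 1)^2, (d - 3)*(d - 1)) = d - 1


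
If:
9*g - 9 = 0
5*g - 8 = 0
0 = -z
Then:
No Solution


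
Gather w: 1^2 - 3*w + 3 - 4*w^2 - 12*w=-4*w^2 - 15*w + 4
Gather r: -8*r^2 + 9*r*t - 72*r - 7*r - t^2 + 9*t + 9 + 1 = -8*r^2 + r*(9*t - 79) - t^2 + 9*t + 10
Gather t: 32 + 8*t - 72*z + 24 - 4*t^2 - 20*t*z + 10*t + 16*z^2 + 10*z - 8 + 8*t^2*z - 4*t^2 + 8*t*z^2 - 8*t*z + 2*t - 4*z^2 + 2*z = t^2*(8*z - 8) + t*(8*z^2 - 28*z + 20) + 12*z^2 - 60*z + 48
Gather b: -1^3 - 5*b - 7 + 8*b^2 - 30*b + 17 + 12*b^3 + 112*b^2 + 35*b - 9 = 12*b^3 + 120*b^2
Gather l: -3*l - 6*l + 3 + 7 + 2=12 - 9*l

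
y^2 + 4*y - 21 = (y - 3)*(y + 7)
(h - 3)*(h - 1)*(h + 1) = h^3 - 3*h^2 - h + 3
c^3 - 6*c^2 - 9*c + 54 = (c - 6)*(c - 3)*(c + 3)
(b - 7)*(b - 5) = b^2 - 12*b + 35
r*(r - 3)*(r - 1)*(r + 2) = r^4 - 2*r^3 - 5*r^2 + 6*r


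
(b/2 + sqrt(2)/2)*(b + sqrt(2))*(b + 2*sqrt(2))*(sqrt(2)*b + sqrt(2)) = sqrt(2)*b^4/2 + sqrt(2)*b^3/2 + 4*b^3 + 4*b^2 + 5*sqrt(2)*b^2 + 4*b + 5*sqrt(2)*b + 4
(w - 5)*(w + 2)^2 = w^3 - w^2 - 16*w - 20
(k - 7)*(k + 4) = k^2 - 3*k - 28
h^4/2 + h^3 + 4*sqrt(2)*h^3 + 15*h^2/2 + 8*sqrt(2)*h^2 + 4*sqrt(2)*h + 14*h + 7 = (h/2 + sqrt(2)/2)*(h + 1)^2*(h + 7*sqrt(2))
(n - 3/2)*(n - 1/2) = n^2 - 2*n + 3/4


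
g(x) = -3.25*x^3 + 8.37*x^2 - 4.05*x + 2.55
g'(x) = -9.75*x^2 + 16.74*x - 4.05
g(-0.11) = 3.10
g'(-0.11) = -6.01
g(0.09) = 2.25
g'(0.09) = -2.62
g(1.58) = 4.23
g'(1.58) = -1.94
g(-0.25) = 4.14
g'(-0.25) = -8.84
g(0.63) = 2.51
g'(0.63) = 2.63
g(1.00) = 3.62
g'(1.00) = 2.94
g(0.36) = 2.03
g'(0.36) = 0.71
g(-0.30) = 4.61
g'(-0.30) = -9.95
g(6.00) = -422.43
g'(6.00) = -254.61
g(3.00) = -22.02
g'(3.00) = -41.58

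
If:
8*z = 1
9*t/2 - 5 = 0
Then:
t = 10/9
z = 1/8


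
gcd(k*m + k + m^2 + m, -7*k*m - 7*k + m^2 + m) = m + 1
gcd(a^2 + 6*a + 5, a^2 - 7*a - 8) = a + 1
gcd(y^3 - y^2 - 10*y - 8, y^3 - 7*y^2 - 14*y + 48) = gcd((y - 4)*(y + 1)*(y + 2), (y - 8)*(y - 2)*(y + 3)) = 1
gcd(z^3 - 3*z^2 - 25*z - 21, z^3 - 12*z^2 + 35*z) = z - 7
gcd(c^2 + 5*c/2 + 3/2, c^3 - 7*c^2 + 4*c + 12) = c + 1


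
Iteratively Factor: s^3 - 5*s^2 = (s)*(s^2 - 5*s) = s*(s - 5)*(s)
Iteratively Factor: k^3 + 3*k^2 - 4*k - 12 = (k - 2)*(k^2 + 5*k + 6) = (k - 2)*(k + 3)*(k + 2)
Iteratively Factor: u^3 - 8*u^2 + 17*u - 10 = (u - 2)*(u^2 - 6*u + 5) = (u - 2)*(u - 1)*(u - 5)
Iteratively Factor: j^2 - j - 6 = (j + 2)*(j - 3)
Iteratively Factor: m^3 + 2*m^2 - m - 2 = (m + 1)*(m^2 + m - 2) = (m + 1)*(m + 2)*(m - 1)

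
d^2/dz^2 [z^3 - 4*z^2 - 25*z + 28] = 6*z - 8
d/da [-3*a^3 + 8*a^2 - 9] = a*(16 - 9*a)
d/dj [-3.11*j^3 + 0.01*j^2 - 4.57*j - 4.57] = -9.33*j^2 + 0.02*j - 4.57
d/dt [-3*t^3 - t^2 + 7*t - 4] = -9*t^2 - 2*t + 7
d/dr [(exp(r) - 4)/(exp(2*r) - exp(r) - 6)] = (-(exp(r) - 4)*(2*exp(r) - 1) + exp(2*r) - exp(r) - 6)*exp(r)/(-exp(2*r) + exp(r) + 6)^2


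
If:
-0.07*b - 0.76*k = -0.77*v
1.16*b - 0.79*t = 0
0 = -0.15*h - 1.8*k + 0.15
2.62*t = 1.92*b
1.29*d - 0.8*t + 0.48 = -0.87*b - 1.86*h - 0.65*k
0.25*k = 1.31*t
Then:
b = 0.00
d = -1.81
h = 1.00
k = 0.00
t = 0.00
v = 0.00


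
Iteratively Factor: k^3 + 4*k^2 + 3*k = (k + 1)*(k^2 + 3*k) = (k + 1)*(k + 3)*(k)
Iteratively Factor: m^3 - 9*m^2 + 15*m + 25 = (m + 1)*(m^2 - 10*m + 25) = (m - 5)*(m + 1)*(m - 5)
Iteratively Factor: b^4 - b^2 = (b)*(b^3 - b) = b*(b - 1)*(b^2 + b) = b*(b - 1)*(b + 1)*(b)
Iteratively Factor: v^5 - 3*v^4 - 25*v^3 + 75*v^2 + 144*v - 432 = (v - 3)*(v^4 - 25*v^2 + 144) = (v - 3)*(v + 3)*(v^3 - 3*v^2 - 16*v + 48) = (v - 4)*(v - 3)*(v + 3)*(v^2 + v - 12) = (v - 4)*(v - 3)^2*(v + 3)*(v + 4)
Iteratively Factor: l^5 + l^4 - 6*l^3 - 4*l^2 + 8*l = (l - 1)*(l^4 + 2*l^3 - 4*l^2 - 8*l) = (l - 1)*(l + 2)*(l^3 - 4*l) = (l - 2)*(l - 1)*(l + 2)*(l^2 + 2*l) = l*(l - 2)*(l - 1)*(l + 2)*(l + 2)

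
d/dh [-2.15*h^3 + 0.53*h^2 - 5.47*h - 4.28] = -6.45*h^2 + 1.06*h - 5.47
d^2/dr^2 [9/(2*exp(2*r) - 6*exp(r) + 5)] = 18*((3 - 4*exp(r))*(2*exp(2*r) - 6*exp(r) + 5) + 4*(2*exp(r) - 3)^2*exp(r))*exp(r)/(2*exp(2*r) - 6*exp(r) + 5)^3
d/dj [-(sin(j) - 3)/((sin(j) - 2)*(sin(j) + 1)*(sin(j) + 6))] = 2*(sin(j)^3 - 2*sin(j)^2 - 15*sin(j) + 18)*cos(j)/((sin(j) - 2)^2*(sin(j) + 1)^2*(sin(j) + 6)^2)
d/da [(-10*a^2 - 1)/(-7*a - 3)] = (70*a^2 + 60*a - 7)/(49*a^2 + 42*a + 9)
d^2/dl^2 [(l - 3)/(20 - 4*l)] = -1/(l - 5)^3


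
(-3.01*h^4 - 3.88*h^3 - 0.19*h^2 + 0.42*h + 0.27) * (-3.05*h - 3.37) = 9.1805*h^5 + 21.9777*h^4 + 13.6551*h^3 - 0.6407*h^2 - 2.2389*h - 0.9099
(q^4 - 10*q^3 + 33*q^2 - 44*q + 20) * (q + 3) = q^5 - 7*q^4 + 3*q^3 + 55*q^2 - 112*q + 60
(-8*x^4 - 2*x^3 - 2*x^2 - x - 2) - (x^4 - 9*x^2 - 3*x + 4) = -9*x^4 - 2*x^3 + 7*x^2 + 2*x - 6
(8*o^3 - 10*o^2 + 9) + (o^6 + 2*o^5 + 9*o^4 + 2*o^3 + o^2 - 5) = o^6 + 2*o^5 + 9*o^4 + 10*o^3 - 9*o^2 + 4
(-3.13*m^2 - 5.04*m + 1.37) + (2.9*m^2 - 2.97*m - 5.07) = -0.23*m^2 - 8.01*m - 3.7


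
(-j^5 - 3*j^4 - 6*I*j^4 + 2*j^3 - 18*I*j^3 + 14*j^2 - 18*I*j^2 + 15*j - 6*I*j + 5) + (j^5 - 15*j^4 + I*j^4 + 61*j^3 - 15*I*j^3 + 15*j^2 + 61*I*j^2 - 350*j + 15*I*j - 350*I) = -18*j^4 - 5*I*j^4 + 63*j^3 - 33*I*j^3 + 29*j^2 + 43*I*j^2 - 335*j + 9*I*j + 5 - 350*I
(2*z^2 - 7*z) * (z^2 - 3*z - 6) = 2*z^4 - 13*z^3 + 9*z^2 + 42*z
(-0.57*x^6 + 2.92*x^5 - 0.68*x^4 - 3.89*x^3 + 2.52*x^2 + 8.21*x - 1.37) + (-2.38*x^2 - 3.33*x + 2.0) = -0.57*x^6 + 2.92*x^5 - 0.68*x^4 - 3.89*x^3 + 0.14*x^2 + 4.88*x + 0.63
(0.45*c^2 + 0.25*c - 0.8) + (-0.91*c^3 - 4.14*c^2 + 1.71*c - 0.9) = -0.91*c^3 - 3.69*c^2 + 1.96*c - 1.7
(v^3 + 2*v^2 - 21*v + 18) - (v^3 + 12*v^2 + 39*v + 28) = -10*v^2 - 60*v - 10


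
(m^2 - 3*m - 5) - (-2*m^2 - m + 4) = 3*m^2 - 2*m - 9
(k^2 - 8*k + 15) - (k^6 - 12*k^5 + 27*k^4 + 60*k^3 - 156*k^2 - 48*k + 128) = -k^6 + 12*k^5 - 27*k^4 - 60*k^3 + 157*k^2 + 40*k - 113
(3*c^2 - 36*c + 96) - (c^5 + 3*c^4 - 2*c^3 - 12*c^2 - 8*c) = -c^5 - 3*c^4 + 2*c^3 + 15*c^2 - 28*c + 96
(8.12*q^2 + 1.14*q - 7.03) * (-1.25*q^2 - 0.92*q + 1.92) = -10.15*q^4 - 8.8954*q^3 + 23.3291*q^2 + 8.6564*q - 13.4976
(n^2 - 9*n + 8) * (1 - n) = -n^3 + 10*n^2 - 17*n + 8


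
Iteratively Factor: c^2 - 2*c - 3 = (c + 1)*(c - 3)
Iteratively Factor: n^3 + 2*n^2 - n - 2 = (n + 2)*(n^2 - 1) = (n - 1)*(n + 2)*(n + 1)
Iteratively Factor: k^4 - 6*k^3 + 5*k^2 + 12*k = (k - 4)*(k^3 - 2*k^2 - 3*k) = (k - 4)*(k - 3)*(k^2 + k) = (k - 4)*(k - 3)*(k + 1)*(k)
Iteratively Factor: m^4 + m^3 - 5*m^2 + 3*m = (m)*(m^3 + m^2 - 5*m + 3) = m*(m - 1)*(m^2 + 2*m - 3) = m*(m - 1)*(m + 3)*(m - 1)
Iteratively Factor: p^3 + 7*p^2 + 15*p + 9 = (p + 3)*(p^2 + 4*p + 3) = (p + 1)*(p + 3)*(p + 3)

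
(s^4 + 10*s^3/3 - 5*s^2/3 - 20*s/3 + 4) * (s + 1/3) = s^5 + 11*s^4/3 - 5*s^3/9 - 65*s^2/9 + 16*s/9 + 4/3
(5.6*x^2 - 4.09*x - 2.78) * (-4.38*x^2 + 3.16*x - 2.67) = -24.528*x^4 + 35.6102*x^3 - 15.7*x^2 + 2.1355*x + 7.4226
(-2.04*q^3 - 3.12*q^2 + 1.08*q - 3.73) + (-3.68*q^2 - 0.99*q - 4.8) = -2.04*q^3 - 6.8*q^2 + 0.0900000000000001*q - 8.53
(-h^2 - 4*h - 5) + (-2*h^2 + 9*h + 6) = -3*h^2 + 5*h + 1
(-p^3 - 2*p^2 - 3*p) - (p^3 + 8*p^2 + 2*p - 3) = -2*p^3 - 10*p^2 - 5*p + 3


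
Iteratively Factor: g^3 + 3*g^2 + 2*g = (g + 2)*(g^2 + g) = (g + 1)*(g + 2)*(g)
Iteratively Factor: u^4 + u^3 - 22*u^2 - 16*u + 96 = (u - 2)*(u^3 + 3*u^2 - 16*u - 48) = (u - 4)*(u - 2)*(u^2 + 7*u + 12) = (u - 4)*(u - 2)*(u + 3)*(u + 4)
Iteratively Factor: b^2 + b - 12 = (b - 3)*(b + 4)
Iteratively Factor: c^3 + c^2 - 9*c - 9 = (c + 3)*(c^2 - 2*c - 3) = (c - 3)*(c + 3)*(c + 1)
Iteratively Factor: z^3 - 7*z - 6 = (z + 2)*(z^2 - 2*z - 3) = (z + 1)*(z + 2)*(z - 3)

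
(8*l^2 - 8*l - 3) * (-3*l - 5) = -24*l^3 - 16*l^2 + 49*l + 15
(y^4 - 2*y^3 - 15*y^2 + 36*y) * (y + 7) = y^5 + 5*y^4 - 29*y^3 - 69*y^2 + 252*y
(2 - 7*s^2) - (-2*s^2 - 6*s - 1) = -5*s^2 + 6*s + 3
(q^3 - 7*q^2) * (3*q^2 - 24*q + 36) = 3*q^5 - 45*q^4 + 204*q^3 - 252*q^2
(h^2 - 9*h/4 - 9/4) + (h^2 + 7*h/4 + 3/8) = 2*h^2 - h/2 - 15/8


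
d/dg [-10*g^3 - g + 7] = -30*g^2 - 1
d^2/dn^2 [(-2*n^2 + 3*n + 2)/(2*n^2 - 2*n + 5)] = 4*(2*n^3 + 42*n^2 - 57*n - 16)/(8*n^6 - 24*n^5 + 84*n^4 - 128*n^3 + 210*n^2 - 150*n + 125)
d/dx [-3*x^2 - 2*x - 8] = -6*x - 2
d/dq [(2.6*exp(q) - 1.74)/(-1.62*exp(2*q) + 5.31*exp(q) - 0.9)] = (4.212*exp(2*q) - 5.6376*exp(q) + 6.8994)*exp(q)/(2.6244*exp(4*q) - 17.2044*exp(3*q) + 31.1121*exp(2*q) - 9.558*exp(q) + 0.81)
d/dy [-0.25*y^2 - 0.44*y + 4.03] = -0.5*y - 0.44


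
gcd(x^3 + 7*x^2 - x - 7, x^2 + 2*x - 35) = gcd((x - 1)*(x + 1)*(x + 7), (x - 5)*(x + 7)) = x + 7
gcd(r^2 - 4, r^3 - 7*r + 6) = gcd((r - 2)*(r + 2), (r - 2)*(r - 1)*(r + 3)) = r - 2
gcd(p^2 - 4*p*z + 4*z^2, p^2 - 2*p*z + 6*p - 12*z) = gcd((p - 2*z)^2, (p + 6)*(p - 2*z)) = -p + 2*z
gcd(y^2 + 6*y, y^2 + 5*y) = y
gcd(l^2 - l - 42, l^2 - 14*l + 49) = l - 7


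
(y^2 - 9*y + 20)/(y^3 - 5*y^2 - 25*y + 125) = (y - 4)/(y^2 - 25)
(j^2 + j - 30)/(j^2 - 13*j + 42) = (j^2 + j - 30)/(j^2 - 13*j + 42)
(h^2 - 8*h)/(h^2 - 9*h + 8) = h/(h - 1)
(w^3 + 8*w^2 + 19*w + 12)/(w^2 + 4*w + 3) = w + 4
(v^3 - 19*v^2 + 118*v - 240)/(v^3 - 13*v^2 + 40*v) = (v - 6)/v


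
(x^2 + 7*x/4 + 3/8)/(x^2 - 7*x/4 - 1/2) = (x + 3/2)/(x - 2)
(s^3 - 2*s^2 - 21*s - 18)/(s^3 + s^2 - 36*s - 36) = (s + 3)/(s + 6)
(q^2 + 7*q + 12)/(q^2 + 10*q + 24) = (q + 3)/(q + 6)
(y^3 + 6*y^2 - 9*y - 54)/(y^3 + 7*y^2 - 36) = (y - 3)/(y - 2)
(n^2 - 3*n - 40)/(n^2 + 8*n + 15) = (n - 8)/(n + 3)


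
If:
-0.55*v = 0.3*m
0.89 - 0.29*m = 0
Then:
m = 3.07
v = -1.67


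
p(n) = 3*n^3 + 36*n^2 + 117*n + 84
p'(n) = 9*n^2 + 72*n + 117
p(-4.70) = 17.87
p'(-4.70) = -22.59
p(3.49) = 1058.34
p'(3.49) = 477.90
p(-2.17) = -31.02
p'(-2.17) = 3.14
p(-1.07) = -3.65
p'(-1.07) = 50.26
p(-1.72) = -26.00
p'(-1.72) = 19.79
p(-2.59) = -29.66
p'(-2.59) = -9.11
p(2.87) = 787.24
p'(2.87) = 397.77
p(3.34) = 988.16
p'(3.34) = 457.88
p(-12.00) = -1320.00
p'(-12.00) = 549.00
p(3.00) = 840.00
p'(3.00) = 414.00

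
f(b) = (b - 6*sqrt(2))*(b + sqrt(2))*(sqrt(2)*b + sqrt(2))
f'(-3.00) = 62.73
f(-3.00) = -51.51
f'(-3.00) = 62.73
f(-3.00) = -51.51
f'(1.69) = -43.87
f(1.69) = -80.25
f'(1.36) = -42.48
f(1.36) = -65.97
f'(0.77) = -37.68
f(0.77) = -42.18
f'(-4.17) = 118.41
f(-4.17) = -156.35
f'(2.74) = -42.17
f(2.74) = -126.24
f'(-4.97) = 163.17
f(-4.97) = -268.62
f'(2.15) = -44.28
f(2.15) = -100.59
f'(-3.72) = 95.62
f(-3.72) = -108.26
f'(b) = sqrt(2)*(b - 6*sqrt(2))*(b + sqrt(2)) + (b - 6*sqrt(2))*(sqrt(2)*b + sqrt(2)) + (b + sqrt(2))*(sqrt(2)*b + sqrt(2))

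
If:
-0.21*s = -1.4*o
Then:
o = 0.15*s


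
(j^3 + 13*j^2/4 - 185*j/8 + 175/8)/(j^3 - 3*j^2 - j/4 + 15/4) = (4*j^2 + 23*j - 35)/(2*(2*j^2 - j - 3))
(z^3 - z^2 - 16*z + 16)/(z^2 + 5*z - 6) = (z^2 - 16)/(z + 6)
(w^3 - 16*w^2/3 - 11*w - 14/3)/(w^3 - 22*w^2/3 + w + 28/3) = (3*w + 2)/(3*w - 4)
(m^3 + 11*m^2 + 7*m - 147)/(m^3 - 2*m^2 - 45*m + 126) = (m + 7)/(m - 6)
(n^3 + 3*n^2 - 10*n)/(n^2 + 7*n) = (n^2 + 3*n - 10)/(n + 7)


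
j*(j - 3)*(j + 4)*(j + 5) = j^4 + 6*j^3 - 7*j^2 - 60*j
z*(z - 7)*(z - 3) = z^3 - 10*z^2 + 21*z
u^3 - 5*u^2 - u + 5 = (u - 5)*(u - 1)*(u + 1)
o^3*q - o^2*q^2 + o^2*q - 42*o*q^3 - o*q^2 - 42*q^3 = (o - 7*q)*(o + 6*q)*(o*q + q)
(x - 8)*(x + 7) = x^2 - x - 56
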